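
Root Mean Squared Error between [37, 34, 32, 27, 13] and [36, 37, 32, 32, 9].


MSE = 51/5 = 10.2
RMSE = √(51/5) = 3.1937

3.1937


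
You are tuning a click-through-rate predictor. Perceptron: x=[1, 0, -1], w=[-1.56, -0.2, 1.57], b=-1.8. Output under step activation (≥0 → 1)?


z = (1)·(-1.56) + (0)·(-0.2) + (-1)·(1.57) - 1.8
  = -4.93
step(z) = 0 (z<0)

0


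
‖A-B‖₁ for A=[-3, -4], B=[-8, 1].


d = |-3+ 8| + |-4-1|
  = 5 + 5
  = 10

10


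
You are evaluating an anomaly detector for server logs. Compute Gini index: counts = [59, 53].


Probabilities: [59/112, 53/112] ≈ [0.5268, 0.4732]
Σpᵢ² = (3481 + 2809)/112² = 6290/12544
Gini = 1 - Σpᵢ² = 1 - 6290/12544 = 0.4986

0.4986


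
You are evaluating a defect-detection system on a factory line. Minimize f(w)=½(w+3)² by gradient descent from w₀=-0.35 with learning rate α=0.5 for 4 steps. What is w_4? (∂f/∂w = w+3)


step 1: grad = -0.35+3 = 2.65; w = -0.35 - 0.5·(2.65) = -1.675
step 2: grad = -1.675+3 = 1.325; w = -1.675 - 0.5·(1.325) = -2.3375
step 3: grad = -2.3375+3 = 0.6625; w = -2.3375 - 0.5·(0.6625) = -2.66875
step 4: grad = -2.66875+3 = 0.33125; w = -2.66875 - 0.5·(0.33125) = -2.834375

-2.834375


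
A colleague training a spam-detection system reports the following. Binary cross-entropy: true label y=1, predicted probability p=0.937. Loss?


BCE = -[y·ln(p) + (1-y)·ln(1-p)]
= -1·ln(0.937) - 0
= -ln(0.937) = 0.0651

0.0651


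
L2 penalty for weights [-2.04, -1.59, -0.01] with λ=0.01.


‖w‖₂² = (-2.04)² + (-1.59)² + (-0.01)²
     = 4.1616 + 2.5281 + 0.0001
     = 6.6898
λ·‖w‖₂² = 0.01·6.6898 = 0.066898

0.066898


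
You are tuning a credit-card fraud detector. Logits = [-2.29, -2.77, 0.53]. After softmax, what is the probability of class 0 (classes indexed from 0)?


Exponentials: e^-2.29=0.1013, e^-2.77=0.0627, e^0.53=1.6989
Sum = 1.8629
Softmax = [0.0544, 0.0336, 0.912]
p[0] = 0.1013/1.8629 = 0.0544

0.0544


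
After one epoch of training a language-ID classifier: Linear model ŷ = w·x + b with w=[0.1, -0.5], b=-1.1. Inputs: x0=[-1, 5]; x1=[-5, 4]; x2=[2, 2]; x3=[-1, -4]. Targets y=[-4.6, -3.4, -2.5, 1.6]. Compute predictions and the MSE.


ŷ0 = (0.1)·(-1) + (-0.5)·(5) - 1.1 = -3.7
ŷ1 = (0.1)·(-5) + (-0.5)·(4) - 1.1 = -3.6
ŷ2 = (0.1)·(2) + (-0.5)·(2) - 1.1 = -1.9
ŷ3 = (0.1)·(-1) + (-0.5)·(-4) - 1.1 = 0.8
errors² = [0.81, 0.04, 0.36, 0.64]
MSE = 1.8500/4 = 0.4625

0.4625


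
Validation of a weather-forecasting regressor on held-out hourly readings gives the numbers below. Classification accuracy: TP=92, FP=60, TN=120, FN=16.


Accuracy = (TP+TN)/(TP+TN+FP+FN)
= (92+120)/(288)
= 212/288 = 73.61%

73.61%


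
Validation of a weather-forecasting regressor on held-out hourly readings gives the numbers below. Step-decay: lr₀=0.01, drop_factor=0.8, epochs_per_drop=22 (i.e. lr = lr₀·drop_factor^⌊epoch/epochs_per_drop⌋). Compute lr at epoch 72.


n_drops = ⌊72/22⌋ = 3
lr = 0.01·0.8^3 = 0.01·0.512 = 0.00512

0.00512


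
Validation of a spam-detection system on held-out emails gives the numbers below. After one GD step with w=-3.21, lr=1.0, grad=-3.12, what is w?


w_new = w - α·∇
= -3.21 - 1.0·-3.12
= -3.21 + 3.12
= -0.09

-0.09


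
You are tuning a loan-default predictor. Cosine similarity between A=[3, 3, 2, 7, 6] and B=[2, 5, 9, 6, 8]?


A·B = 3·2 + 3·5 + 2·9 + 7·6 + 6·8 = 129
‖A‖ = √107 = 10.3441, ‖B‖ = √210 = 14.4914
cos = 129/(√107·√210) = 129/√22470 = 0.8606

0.8606


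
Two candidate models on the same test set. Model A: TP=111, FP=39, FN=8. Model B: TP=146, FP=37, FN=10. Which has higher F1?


Model A: P=111/150=0.74, R=111/119=0.9328, F1=2PR/(P+R)=2TP/(2TP+FP+FN)=222/269=0.8253
Model B: P=146/183=0.7978, R=146/156=0.9359, F1=2PR/(P+R)=2TP/(2TP+FP+FN)=292/339=0.8614
0.8253 < 0.8614 → Model B

Model B


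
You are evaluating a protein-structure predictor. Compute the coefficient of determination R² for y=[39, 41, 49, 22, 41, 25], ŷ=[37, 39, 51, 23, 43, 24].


ȳ = 36.1667
SS_res = Σ(y-ŷ)² = 18
SS_tot = Σ(y-ȳ)² = 544.83
R² = 1 - SS_res/SS_tot = 1 - 0.033 = 0.967

0.967


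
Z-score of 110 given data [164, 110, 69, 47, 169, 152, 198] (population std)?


μ = 129.8571, σ = 51.8168
z = (110 - 129.8571)/51.8168 = -0.3832

-0.3832


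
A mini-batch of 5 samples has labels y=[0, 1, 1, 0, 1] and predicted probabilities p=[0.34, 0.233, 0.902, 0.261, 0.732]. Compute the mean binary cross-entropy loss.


L[0] = -ln(1-0.34) = -ln(0.66) = 0.4155
L[1] = -ln(0.233) = 1.4567
L[2] = -ln(0.902) = 0.1031
L[3] = -ln(1-0.261) = -ln(0.739) = 0.3025
L[4] = -ln(0.732) = 0.312
mean = (0.4155 + 1.4567 + 0.1031 + 0.3025 + 0.312)/5 = 0.518

0.518


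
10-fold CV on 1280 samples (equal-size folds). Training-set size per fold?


Fold size = 1280/10 = 128
Training per fold = 1280 - 128 = 1152

1152


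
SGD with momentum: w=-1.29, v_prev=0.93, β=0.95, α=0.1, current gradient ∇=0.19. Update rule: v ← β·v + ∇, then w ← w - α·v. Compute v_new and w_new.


v_new = 0.95·0.93 + 0.19 = 0.8835 + 0.19 = 1.0735
w_new = -1.29 - 0.1·1.0735 = -1.29 - 0.10735 = -1.39735

v_new=1.0735, w_new=-1.39735


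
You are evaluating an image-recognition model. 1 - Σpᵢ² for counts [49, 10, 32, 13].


Probabilities: [49/104, 10/104, 32/104, 13/104] ≈ [0.4712, 0.0962, 0.3077, 0.125]
Σpᵢ² = (2401 + 100 + 1024 + 169)/104² = 3694/10816
Gini = 1 - Σpᵢ² = 1 - 3694/10816 = 0.6585

0.6585


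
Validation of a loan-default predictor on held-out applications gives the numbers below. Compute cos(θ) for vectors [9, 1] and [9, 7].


A·B = 9·9 + 1·7 = 88
‖A‖ = √82 = 9.0554, ‖B‖ = √130 = 11.4018
cos = 88/(√82·√130) = 88/√10660 = 0.8523

0.8523


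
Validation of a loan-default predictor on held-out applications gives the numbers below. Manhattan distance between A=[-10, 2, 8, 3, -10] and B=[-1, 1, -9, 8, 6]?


d = |-10+ 1| + |2-1| + |8+ 9| + |3-8| + |-10-6|
  = 9 + 1 + 17 + 5 + 16
  = 48

48


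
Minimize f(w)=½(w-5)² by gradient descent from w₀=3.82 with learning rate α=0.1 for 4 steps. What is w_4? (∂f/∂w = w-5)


step 1: grad = 3.82-5 = -1.18; w = 3.82 - 0.1·(-1.18) = 3.938
step 2: grad = 3.938-5 = -1.062; w = 3.938 - 0.1·(-1.062) = 4.0442
step 3: grad = 4.0442-5 = -0.9558; w = 4.0442 - 0.1·(-0.9558) = 4.13978
step 4: grad = 4.13978-5 = -0.86022; w = 4.13978 - 0.1·(-0.86022) = 4.225802

4.225802


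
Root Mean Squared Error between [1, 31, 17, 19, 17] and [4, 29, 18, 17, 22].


MSE = 43/5 = 8.6
RMSE = √(43/5) = 2.9326

2.9326


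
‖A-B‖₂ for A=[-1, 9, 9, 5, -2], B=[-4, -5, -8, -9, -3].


d = √((-1+ 4)² + (9+ 5)² + (9+ 8)² + (5+ 9)² + (-2+ 3)²)
  = √(9 + 196 + 289 + 196 + 1)
  = √691 = 26.2869

26.2869


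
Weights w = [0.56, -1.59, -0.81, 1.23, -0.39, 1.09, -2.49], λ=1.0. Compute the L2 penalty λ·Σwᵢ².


‖w‖₂² = (0.56)² + (-1.59)² + (-0.81)² + (1.23)² + (-0.39)² + (1.09)² + (-2.49)²
     = 0.3136 + 2.5281 + 0.6561 + 1.5129 + 0.1521 + 1.1881 + 6.2001
     = 12.551
λ·‖w‖₂² = 1.0·12.551 = 12.551

12.551


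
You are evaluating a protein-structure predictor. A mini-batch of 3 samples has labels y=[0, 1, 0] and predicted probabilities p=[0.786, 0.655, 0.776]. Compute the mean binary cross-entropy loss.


L[0] = -ln(1-0.786) = -ln(0.214) = 1.5418
L[1] = -ln(0.655) = 0.4231
L[2] = -ln(1-0.776) = -ln(0.224) = 1.4961
mean = (1.5418 + 0.4231 + 1.4961)/3 = 1.1537

1.1537


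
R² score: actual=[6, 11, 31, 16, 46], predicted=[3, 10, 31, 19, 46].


ȳ = 22
SS_res = Σ(y-ŷ)² = 19
SS_tot = Σ(y-ȳ)² = 1070
R² = 1 - SS_res/SS_tot = 1 - 0.0178 = 0.9822

0.9822


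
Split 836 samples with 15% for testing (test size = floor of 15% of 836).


Test = ⌊836·15/100⌋ = 125
Train = 836 - 125 = 711

Train: 711, Test: 125


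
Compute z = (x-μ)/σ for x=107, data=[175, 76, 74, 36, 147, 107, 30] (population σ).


μ = 92.1429, σ = 50.2833
z = (107 - 92.1429)/50.2833 = 0.2955

0.2955


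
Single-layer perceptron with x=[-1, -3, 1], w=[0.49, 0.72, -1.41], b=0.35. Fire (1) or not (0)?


z = (-1)·(0.49) + (-3)·(0.72) + (1)·(-1.41) + 0.35
  = -3.71
step(z) = 0 (z<0)

0


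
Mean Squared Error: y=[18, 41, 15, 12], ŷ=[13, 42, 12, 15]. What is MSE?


Squared errors: (18-13)²=25, (41-42)²=1, (15-12)²=9, (12-15)²=9
Sum = 44
MSE = 44/4 = 11

11


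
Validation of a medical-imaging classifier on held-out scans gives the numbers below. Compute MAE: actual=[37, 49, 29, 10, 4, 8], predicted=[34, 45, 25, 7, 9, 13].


Absolute errors: |37-34|=3, |49-45|=4, |29-25|=4, |10-7|=3, |4-9|=5, |8-13|=5
Sum = 24
MAE = 24/6 = 4

4


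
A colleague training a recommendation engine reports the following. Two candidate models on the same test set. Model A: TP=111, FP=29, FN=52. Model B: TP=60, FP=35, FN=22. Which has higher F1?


Model A: P=111/140=0.7929, R=111/163=0.681, F1=2PR/(P+R)=2TP/(2TP+FP+FN)=222/303=0.7327
Model B: P=60/95=0.6316, R=60/82=0.7317, F1=2PR/(P+R)=2TP/(2TP+FP+FN)=120/177=0.678
0.7327 > 0.678 → Model A

Model A


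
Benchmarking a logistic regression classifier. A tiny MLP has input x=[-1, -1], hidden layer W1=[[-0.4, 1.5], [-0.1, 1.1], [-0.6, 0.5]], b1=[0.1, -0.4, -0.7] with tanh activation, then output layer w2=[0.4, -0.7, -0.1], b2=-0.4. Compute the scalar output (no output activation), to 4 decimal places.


z1[0] = (-0.4)·(-1) + (1.5)·(-1) + 0.1 = -1.0
z1[1] = (-0.1)·(-1) + (1.1)·(-1) - 0.4 = -1.4
z1[2] = (-0.6)·(-1) + (0.5)·(-1) - 0.7 = -0.6
h = tanh(z1) = [-0.7616, -0.8854, -0.537]
output = (0.4)·(-0.7616) + (-0.7)·(-0.8854) + (-0.1)·(-0.537) - 0.4 = -0.0312

-0.0312


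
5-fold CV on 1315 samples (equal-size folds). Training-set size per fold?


Fold size = 1315/5 = 263
Training per fold = 1315 - 263 = 1052

1052


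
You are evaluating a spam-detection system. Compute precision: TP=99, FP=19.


Precision = TP/(TP+FP)
= 99/(99+19)
= 99/118 = 83.9%

83.9%


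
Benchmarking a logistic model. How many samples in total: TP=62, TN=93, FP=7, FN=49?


Total = TP + TN + FP + FN
= 62 + 93 + 7 + 49
= 211
(Predicted positive: 69, predicted negative: 142)

211


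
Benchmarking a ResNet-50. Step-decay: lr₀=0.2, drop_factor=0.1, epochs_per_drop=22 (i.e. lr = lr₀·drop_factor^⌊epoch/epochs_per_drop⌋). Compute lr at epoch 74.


n_drops = ⌊74/22⌋ = 3
lr = 0.2·0.1^3 = 0.2·0.001 = 0.0002

0.0002


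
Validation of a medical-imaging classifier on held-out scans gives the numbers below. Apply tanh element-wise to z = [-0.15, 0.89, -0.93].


tanh(-0.15) = -0.1489
tanh(0.89) = 0.7114
tanh(-0.93) = -0.7306
result = [-0.1489, 0.7114, -0.7306]

[-0.1489, 0.7114, -0.7306]


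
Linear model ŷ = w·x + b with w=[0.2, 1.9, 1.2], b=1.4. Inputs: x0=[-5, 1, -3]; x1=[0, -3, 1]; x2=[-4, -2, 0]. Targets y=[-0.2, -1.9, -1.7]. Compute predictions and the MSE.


ŷ0 = (0.2)·(-5) + (1.9)·(1) + (1.2)·(-3) + 1.4 = -1.3
ŷ1 = (0.2)·(0) + (1.9)·(-3) + (1.2)·(1) + 1.4 = -3.1
ŷ2 = (0.2)·(-4) + (1.9)·(-2) + (1.2)·(0) + 1.4 = -3.2
errors² = [1.21, 1.44, 2.25]
MSE = 4.9000/3 = 1.6333

1.6333


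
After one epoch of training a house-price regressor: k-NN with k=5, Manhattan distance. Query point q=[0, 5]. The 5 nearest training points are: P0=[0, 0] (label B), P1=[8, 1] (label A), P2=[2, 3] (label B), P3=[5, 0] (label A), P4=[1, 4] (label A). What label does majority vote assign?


d(q,P0) = 5  (label B)
d(q,P1) = 12  (label A)
d(q,P2) = 4  (label B)
d(q,P3) = 10  (label A)
d(q,P4) = 2  (label A)
Votes: A=3, B=2
Majority → A

A


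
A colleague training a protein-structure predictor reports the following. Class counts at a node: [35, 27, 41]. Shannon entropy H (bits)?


Probabilities: [35/103, 27/103, 41/103] ≈ [0.3398, 0.2621, 0.3981]
H = -((35/103)·log₂(35/103) + (27/103)·log₂(27/103) + (41/103)·log₂(41/103))
  = 1.5645 bits

1.5645 bits


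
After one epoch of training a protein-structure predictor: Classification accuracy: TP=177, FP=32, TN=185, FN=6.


Accuracy = (TP+TN)/(TP+TN+FP+FN)
= (177+185)/(400)
= 362/400 = 90.5%

90.5%


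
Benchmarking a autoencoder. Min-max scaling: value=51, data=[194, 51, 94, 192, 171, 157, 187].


min=51, max=194
(51-51)/(194-51) = 0/143 = 0.0

0.0


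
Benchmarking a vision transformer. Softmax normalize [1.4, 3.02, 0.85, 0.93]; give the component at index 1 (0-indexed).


Exponentials: e^1.4=4.0552, e^3.02=20.4913, e^0.85=2.3396, e^0.93=2.5345
Sum = 29.4206
Softmax = [0.1378, 0.6965, 0.0795, 0.0861]
p[1] = 20.4913/29.4206 = 0.6965

0.6965


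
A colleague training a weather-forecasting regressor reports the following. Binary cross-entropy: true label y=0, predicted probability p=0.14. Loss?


BCE = -[y·ln(p) + (1-y)·ln(1-p)]
= -0 - 1·ln(1-0.14)
= -ln(0.86) = 0.1508

0.1508


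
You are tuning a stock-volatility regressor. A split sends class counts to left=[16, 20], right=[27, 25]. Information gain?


Parent = [43, 45], H_parent = 0.9996
H_left = 0.9911 (n=36), H_right = 0.9989 (n=52)
H_children = (36/88)·0.9911 + (52/88)·0.9989 = 0.9957
IG = 0.9996 - 0.9957 = 0.0039

0.0039


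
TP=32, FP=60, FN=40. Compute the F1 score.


Precision = 32/92 = 0.3478
Recall = 32/72 = 0.4444
F1 = 2·P·R/(P+R) = 2·TP/(2·TP+FP+FN) = 64/(64+60+40) = 64/164 = 0.3902

0.3902


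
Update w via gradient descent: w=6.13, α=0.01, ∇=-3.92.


w_new = w - α·∇
= 6.13 - 0.01·-3.92
= 6.13 + 0.0392
= 6.1692

6.1692


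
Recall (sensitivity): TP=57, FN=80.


Recall = TP/(TP+FN)
= 57/(57+80)
= 57/137 = 41.61%

41.61%


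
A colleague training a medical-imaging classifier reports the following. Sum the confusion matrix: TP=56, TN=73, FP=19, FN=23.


Total = TP + TN + FP + FN
= 56 + 73 + 19 + 23
= 171
(Predicted positive: 75, predicted negative: 96)

171


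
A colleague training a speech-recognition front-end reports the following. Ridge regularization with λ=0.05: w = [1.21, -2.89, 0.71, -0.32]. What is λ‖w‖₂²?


‖w‖₂² = (1.21)² + (-2.89)² + (0.71)² + (-0.32)²
     = 1.4641 + 8.3521 + 0.5041 + 0.1024
     = 10.4227
λ·‖w‖₂² = 0.05·10.4227 = 0.521135

0.521135


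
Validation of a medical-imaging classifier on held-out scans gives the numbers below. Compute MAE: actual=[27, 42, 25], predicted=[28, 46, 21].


Absolute errors: |27-28|=1, |42-46|=4, |25-21|=4
Sum = 9
MAE = 9/3 = 3

3


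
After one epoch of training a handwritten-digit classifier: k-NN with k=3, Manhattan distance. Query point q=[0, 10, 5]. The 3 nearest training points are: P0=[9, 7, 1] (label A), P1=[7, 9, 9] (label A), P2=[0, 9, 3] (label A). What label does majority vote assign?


d(q,P0) = 16  (label A)
d(q,P1) = 12  (label A)
d(q,P2) = 3  (label A)
Votes: A=3, B=0
Majority → A

A


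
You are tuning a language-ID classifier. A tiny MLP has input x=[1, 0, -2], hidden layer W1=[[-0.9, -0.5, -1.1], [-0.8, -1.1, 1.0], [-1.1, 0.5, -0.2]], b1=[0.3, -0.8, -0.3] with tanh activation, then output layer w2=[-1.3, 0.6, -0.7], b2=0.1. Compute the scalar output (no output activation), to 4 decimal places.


z1[0] = (-0.9)·(1) + (-0.5)·(0) + (-1.1)·(-2) + 0.3 = 1.6
z1[1] = (-0.8)·(1) + (-1.1)·(0) + (1.0)·(-2) - 0.8 = -3.6
z1[2] = (-1.1)·(1) + (0.5)·(0) + (-0.2)·(-2) - 0.3 = -1.0
h = tanh(z1) = [0.9217, -0.9985, -0.7616]
output = (-1.3)·(0.9217) + (0.6)·(-0.9985) + (-0.7)·(-0.7616) + 0.1 = -1.1642

-1.1642


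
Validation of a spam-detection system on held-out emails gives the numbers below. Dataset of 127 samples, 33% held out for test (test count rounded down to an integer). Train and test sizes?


Test = ⌊127·33/100⌋ = 41
Train = 127 - 41 = 86

Train: 86, Test: 41


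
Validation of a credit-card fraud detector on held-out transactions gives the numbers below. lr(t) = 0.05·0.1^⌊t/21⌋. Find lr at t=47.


n_drops = ⌊47/21⌋ = 2
lr = 0.05·0.1^2 = 0.05·0.01 = 0.0005

0.0005


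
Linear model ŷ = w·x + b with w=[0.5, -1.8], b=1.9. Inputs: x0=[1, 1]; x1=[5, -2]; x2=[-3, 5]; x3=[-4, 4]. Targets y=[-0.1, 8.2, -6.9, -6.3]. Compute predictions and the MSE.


ŷ0 = (0.5)·(1) + (-1.8)·(1) + 1.9 = 0.6
ŷ1 = (0.5)·(5) + (-1.8)·(-2) + 1.9 = 8.0
ŷ2 = (0.5)·(-3) + (-1.8)·(5) + 1.9 = -8.6
ŷ3 = (0.5)·(-4) + (-1.8)·(4) + 1.9 = -7.3
errors² = [0.49, 0.04, 2.89, 1.0]
MSE = 4.4200/4 = 1.105

1.105


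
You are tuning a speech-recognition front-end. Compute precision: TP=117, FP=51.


Precision = TP/(TP+FP)
= 117/(117+51)
= 117/168 = 69.64%

69.64%


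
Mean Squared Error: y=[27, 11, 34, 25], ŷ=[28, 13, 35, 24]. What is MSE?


Squared errors: (27-28)²=1, (11-13)²=4, (34-35)²=1, (25-24)²=1
Sum = 7
MSE = 7/4 = 7/4

7/4


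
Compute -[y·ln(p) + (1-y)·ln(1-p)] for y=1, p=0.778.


BCE = -[y·ln(p) + (1-y)·ln(1-p)]
= -1·ln(0.778) - 0
= -ln(0.778) = 0.251

0.251


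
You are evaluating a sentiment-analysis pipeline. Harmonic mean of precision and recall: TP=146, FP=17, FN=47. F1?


Precision = 146/163 = 0.8957
Recall = 146/193 = 0.7565
F1 = 2·P·R/(P+R) = 2·TP/(2·TP+FP+FN) = 292/(292+17+47) = 292/356 = 0.8202

0.8202


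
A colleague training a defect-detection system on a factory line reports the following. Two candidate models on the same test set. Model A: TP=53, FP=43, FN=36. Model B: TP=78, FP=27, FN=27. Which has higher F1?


Model A: P=53/96=0.5521, R=53/89=0.5955, F1=2PR/(P+R)=2TP/(2TP+FP+FN)=106/185=0.573
Model B: P=78/105=0.7429, R=78/105=0.7429, F1=2PR/(P+R)=2TP/(2TP+FP+FN)=156/210=0.7429
0.573 < 0.7429 → Model B

Model B


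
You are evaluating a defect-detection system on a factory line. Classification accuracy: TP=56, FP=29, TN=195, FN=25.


Accuracy = (TP+TN)/(TP+TN+FP+FN)
= (56+195)/(305)
= 251/305 = 82.3%

82.3%


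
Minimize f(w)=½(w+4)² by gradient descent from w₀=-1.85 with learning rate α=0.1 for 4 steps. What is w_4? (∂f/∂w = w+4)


step 1: grad = -1.85+4 = 2.15; w = -1.85 - 0.1·(2.15) = -2.065
step 2: grad = -2.065+4 = 1.935; w = -2.065 - 0.1·(1.935) = -2.2585
step 3: grad = -2.2585+4 = 1.7415; w = -2.2585 - 0.1·(1.7415) = -2.43265
step 4: grad = -2.43265+4 = 1.56735; w = -2.43265 - 0.1·(1.56735) = -2.589385

-2.589385


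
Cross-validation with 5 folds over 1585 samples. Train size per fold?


Fold size = 1585/5 = 317
Training per fold = 1585 - 317 = 1268

1268


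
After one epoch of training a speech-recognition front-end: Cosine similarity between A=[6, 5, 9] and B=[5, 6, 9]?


A·B = 6·5 + 5·6 + 9·9 = 141
‖A‖ = √142 = 11.9164, ‖B‖ = √142 = 11.9164
cos = 141/(√142·√142) = 141/√20164 = 0.993

0.993


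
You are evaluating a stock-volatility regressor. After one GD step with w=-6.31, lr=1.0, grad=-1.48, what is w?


w_new = w - α·∇
= -6.31 - 1.0·-1.48
= -6.31 + 1.48
= -4.83

-4.83


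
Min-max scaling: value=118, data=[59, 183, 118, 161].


min=59, max=183
(118-59)/(183-59) = 59/124 = 0.4758

0.4758


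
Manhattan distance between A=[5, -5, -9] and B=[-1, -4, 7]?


d = |5+ 1| + |-5+ 4| + |-9-7|
  = 6 + 1 + 16
  = 23

23


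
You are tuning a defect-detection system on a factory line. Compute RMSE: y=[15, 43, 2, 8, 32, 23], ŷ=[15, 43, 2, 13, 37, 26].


MSE = 59/6 = 9.8333
RMSE = √(59/6) = 3.1358

3.1358


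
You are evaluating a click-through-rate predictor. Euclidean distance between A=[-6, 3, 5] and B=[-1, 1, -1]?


d = √((-6+ 1)² + (3-1)² + (5+ 1)²)
  = √(25 + 4 + 36)
  = √65 = 8.0623

8.0623


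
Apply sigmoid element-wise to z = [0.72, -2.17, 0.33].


σ(0.72) = 1/(1+e^-0.72) = 0.6726
σ(-2.17) = 1/(1+e^2.17) = 0.1025
σ(0.33) = 1/(1+e^-0.33) = 0.5818
result = [0.6726, 0.1025, 0.5818]

[0.6726, 0.1025, 0.5818]


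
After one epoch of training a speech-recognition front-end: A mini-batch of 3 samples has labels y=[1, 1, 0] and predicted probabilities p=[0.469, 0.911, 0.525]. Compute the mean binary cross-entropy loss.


L[0] = -ln(0.469) = 0.7572
L[1] = -ln(0.911) = 0.0932
L[2] = -ln(1-0.525) = -ln(0.475) = 0.7444
mean = (0.7572 + 0.0932 + 0.7444)/3 = 0.5316

0.5316


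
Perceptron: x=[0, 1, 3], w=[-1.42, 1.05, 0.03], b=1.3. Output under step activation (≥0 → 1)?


z = (0)·(-1.42) + (1)·(1.05) + (3)·(0.03) + 1.3
  = 2.44
step(z) = 1 (z≥0)

1


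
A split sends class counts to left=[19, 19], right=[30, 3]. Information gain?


Parent = [49, 22], H_parent = 0.893
H_left = 1 (n=38), H_right = 0.4395 (n=33)
H_children = (38/71)·1 + (33/71)·0.4395 = 0.7395
IG = 0.893 - 0.7395 = 0.1535

0.1535


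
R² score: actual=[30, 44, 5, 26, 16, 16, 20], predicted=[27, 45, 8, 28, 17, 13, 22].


ȳ = 22.4286
SS_res = Σ(y-ŷ)² = 37
SS_tot = Σ(y-ȳ)² = 927.71
R² = 1 - SS_res/SS_tot = 1 - 0.0399 = 0.9601

0.9601


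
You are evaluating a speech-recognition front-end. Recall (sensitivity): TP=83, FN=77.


Recall = TP/(TP+FN)
= 83/(83+77)
= 83/160 = 51.88%

51.88%


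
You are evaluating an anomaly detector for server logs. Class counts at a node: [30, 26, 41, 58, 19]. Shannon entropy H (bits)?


Probabilities: [30/174, 26/174, 41/174, 58/174, 19/174] ≈ [0.1724, 0.1494, 0.2356, 0.3333, 0.1092]
H = -((30/174)·log₂(30/174) + (26/174)·log₂(26/174) + (41/174)·log₂(41/174) + (58/174)·log₂(58/174) + (19/174)·log₂(19/174))
  = 2.2156 bits

2.2156 bits


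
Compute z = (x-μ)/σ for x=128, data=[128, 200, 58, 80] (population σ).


μ = 116.5, σ = 54.4495
z = (128 - 116.5)/54.4495 = 0.2112

0.2112


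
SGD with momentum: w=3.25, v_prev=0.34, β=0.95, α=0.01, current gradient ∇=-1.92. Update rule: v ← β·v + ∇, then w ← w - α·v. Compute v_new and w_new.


v_new = 0.95·0.34 - 1.92 = 0.323 - 1.92 = -1.597
w_new = 3.25 - 0.01·-1.597 = 3.25 + 0.01597 = 3.26597

v_new=-1.597, w_new=3.26597


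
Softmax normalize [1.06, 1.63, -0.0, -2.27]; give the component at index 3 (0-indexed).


Exponentials: e^1.06=2.8864, e^1.63=5.1039, e^-0.0=1, e^-2.27=0.1033
Sum = 9.0936
Softmax = [0.3174, 0.5613, 0.11, 0.0114]
p[3] = 0.1033/9.0936 = 0.0114

0.0114


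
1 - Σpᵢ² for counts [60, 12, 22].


Probabilities: [60/94, 12/94, 22/94] ≈ [0.6383, 0.1277, 0.234]
Σpᵢ² = (3600 + 144 + 484)/94² = 4228/8836
Gini = 1 - Σpᵢ² = 1 - 4228/8836 = 0.5215

0.5215


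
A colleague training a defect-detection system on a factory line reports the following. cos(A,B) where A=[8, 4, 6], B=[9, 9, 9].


A·B = 8·9 + 4·9 + 6·9 = 162
‖A‖ = √116 = 10.7703, ‖B‖ = √243 = 15.5885
cos = 162/(√116·√243) = 162/√28188 = 0.9649

0.9649


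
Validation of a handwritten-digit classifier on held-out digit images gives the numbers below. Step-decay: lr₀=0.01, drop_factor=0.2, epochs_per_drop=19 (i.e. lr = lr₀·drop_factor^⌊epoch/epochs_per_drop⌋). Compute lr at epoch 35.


n_drops = ⌊35/19⌋ = 1
lr = 0.01·0.2^1 = 0.01·0.2 = 0.002

0.002


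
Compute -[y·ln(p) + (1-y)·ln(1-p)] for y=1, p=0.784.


BCE = -[y·ln(p) + (1-y)·ln(1-p)]
= -1·ln(0.784) - 0
= -ln(0.784) = 0.2433

0.2433


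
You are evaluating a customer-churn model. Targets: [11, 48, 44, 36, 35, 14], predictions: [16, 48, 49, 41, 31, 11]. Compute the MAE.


Absolute errors: |11-16|=5, |48-48|=0, |44-49|=5, |36-41|=5, |35-31|=4, |14-11|=3
Sum = 22
MAE = 22/6 = 11/3

11/3


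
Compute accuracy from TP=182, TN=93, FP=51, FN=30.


Accuracy = (TP+TN)/(TP+TN+FP+FN)
= (182+93)/(356)
= 275/356 = 77.25%

77.25%


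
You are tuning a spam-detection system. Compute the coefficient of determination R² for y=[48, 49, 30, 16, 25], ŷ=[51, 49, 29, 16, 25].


ȳ = 33.6
SS_res = Σ(y-ŷ)² = 10
SS_tot = Σ(y-ȳ)² = 841.2
R² = 1 - SS_res/SS_tot = 1 - 0.0119 = 0.9881

0.9881


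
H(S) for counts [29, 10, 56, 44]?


Probabilities: [29/139, 10/139, 56/139, 44/139] ≈ [0.2086, 0.0719, 0.4029, 0.3165]
H = -((29/139)·log₂(29/139) + (10/139)·log₂(10/139) + (56/139)·log₂(56/139) + (44/139)·log₂(44/139))
  = 1.7986 bits

1.7986 bits


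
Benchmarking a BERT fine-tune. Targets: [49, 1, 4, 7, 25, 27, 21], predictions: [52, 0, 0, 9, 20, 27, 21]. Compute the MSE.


Squared errors: (49-52)²=9, (1-0)²=1, (4-0)²=16, (7-9)²=4, (25-20)²=25, (27-27)²=0, (21-21)²=0
Sum = 55
MSE = 55/7 = 55/7

55/7


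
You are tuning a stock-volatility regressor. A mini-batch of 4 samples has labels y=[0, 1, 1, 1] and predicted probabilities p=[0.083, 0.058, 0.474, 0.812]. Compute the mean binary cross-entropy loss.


L[0] = -ln(1-0.083) = -ln(0.917) = 0.0866
L[1] = -ln(0.058) = 2.8473
L[2] = -ln(0.474) = 0.7465
L[3] = -ln(0.812) = 0.2083
mean = (0.0866 + 2.8473 + 0.7465 + 0.2083)/4 = 0.9722

0.9722


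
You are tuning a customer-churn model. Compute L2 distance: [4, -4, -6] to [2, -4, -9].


d = √((4-2)² + (-4+ 4)² + (-6+ 9)²)
  = √(4 + 0 + 9)
  = √13 = 3.6056

3.6056


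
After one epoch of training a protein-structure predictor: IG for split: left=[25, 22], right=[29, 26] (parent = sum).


Parent = [54, 48], H_parent = 0.9975
H_left = 0.9971 (n=47), H_right = 0.9979 (n=55)
H_children = (47/102)·0.9971 + (55/102)·0.9979 = 0.9975
IG = 0.9975 - 0.9975 = 0.0

0.0


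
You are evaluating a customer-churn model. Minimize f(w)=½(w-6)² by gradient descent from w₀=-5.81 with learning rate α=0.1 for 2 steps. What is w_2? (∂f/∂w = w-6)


step 1: grad = -5.81-6 = -11.81; w = -5.81 - 0.1·(-11.81) = -4.629
step 2: grad = -4.629-6 = -10.629; w = -4.629 - 0.1·(-10.629) = -3.5661

-3.5661


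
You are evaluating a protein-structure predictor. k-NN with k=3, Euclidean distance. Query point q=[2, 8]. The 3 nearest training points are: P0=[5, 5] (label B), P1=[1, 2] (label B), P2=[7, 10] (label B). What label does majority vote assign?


d(q,P0) = 4.2426  (label B)
d(q,P1) = 6.0828  (label B)
d(q,P2) = 5.3852  (label B)
Votes: A=0, B=3
Majority → B

B


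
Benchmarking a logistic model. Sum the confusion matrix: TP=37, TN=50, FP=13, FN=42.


Total = TP + TN + FP + FN
= 37 + 50 + 13 + 42
= 142
(Predicted positive: 50, predicted negative: 92)

142


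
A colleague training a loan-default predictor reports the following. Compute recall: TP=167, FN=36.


Recall = TP/(TP+FN)
= 167/(167+36)
= 167/203 = 82.27%

82.27%


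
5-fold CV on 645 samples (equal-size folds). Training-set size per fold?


Fold size = 645/5 = 129
Training per fold = 645 - 129 = 516

516


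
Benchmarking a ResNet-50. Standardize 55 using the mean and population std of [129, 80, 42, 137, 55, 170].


μ = 102.1667, σ = 46.3156
z = (55 - 102.1667)/46.3156 = -1.0184

-1.0184


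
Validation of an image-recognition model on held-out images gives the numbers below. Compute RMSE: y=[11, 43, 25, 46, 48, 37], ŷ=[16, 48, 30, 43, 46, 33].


MSE = 104/6 = 17.3333
RMSE = √(104/6) = 4.1633

4.1633


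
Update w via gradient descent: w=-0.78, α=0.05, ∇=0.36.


w_new = w - α·∇
= -0.78 - 0.05·0.36
= -0.78 - 0.018
= -0.798

-0.798


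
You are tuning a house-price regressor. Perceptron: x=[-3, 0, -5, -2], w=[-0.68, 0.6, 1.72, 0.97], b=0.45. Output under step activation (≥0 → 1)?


z = (-3)·(-0.68) + (0)·(0.6) + (-5)·(1.72) + (-2)·(0.97) + 0.45
  = -8.05
step(z) = 0 (z<0)

0


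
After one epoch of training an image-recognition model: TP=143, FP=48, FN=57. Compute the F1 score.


Precision = 143/191 = 0.7487
Recall = 143/200 = 0.715
F1 = 2·P·R/(P+R) = 2·TP/(2·TP+FP+FN) = 286/(286+48+57) = 286/391 = 0.7315

0.7315


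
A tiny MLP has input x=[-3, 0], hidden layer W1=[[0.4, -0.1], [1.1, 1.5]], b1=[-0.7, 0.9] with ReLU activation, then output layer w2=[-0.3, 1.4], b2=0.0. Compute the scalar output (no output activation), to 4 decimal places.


z1[0] = (0.4)·(-3) + (-0.1)·(0) - 0.7 = -1.9
z1[1] = (1.1)·(-3) + (1.5)·(0) + 0.9 = -2.4
h = ReLU(z1) = [0.0, 0.0]
output = (-0.3)·(0.0) + (1.4)·(0.0) + 0.0 = 0.0

0.0


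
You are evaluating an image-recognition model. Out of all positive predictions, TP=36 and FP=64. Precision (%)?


Precision = TP/(TP+FP)
= 36/(36+64)
= 36/100 = 36.0%

36.0%


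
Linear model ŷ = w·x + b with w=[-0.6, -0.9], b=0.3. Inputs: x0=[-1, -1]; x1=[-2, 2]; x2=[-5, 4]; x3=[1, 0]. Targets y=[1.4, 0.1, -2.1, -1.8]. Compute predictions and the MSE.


ŷ0 = (-0.6)·(-1) + (-0.9)·(-1) + 0.3 = 1.8
ŷ1 = (-0.6)·(-2) + (-0.9)·(2) + 0.3 = -0.3
ŷ2 = (-0.6)·(-5) + (-0.9)·(4) + 0.3 = -0.3
ŷ3 = (-0.6)·(1) + (-0.9)·(0) + 0.3 = -0.3
errors² = [0.16, 0.16, 3.24, 2.25]
MSE = 5.8100/4 = 1.4525

1.4525


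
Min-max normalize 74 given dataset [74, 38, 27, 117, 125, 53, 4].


min=4, max=125
(74-4)/(125-4) = 70/121 = 0.5785

0.5785


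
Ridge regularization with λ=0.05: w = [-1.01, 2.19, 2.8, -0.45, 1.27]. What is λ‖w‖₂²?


‖w‖₂² = (-1.01)² + (2.19)² + (2.8)² + (-0.45)² + (1.27)²
     = 1.0201 + 4.7961 + 7.84 + 0.2025 + 1.6129
     = 15.4716
λ·‖w‖₂² = 0.05·15.4716 = 0.77358

0.77358


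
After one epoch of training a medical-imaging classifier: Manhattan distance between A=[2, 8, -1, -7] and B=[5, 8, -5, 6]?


d = |2-5| + |8-8| + |-1+ 5| + |-7-6|
  = 3 + 0 + 4 + 13
  = 20

20


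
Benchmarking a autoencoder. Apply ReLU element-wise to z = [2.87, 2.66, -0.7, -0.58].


ReLU(2.87) = max(0, 2.87) = 2.87
ReLU(2.66) = max(0, 2.66) = 2.66
ReLU(-0.7) = max(0, -0.7) = 0.0
ReLU(-0.58) = max(0, -0.58) = 0.0
result = [2.87, 2.66, 0.0, 0.0]

[2.87, 2.66, 0.0, 0.0]


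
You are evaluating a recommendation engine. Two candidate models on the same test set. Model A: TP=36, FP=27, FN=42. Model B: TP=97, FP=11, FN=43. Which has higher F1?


Model A: P=36/63=0.5714, R=36/78=0.4615, F1=2PR/(P+R)=2TP/(2TP+FP+FN)=72/141=0.5106
Model B: P=97/108=0.8981, R=97/140=0.6929, F1=2PR/(P+R)=2TP/(2TP+FP+FN)=194/248=0.7823
0.5106 < 0.7823 → Model B

Model B


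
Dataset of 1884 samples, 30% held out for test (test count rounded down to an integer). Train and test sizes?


Test = ⌊1884·30/100⌋ = 565
Train = 1884 - 565 = 1319

Train: 1319, Test: 565


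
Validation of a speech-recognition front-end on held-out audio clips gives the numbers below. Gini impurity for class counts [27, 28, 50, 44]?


Probabilities: [27/149, 28/149, 50/149, 44/149] ≈ [0.1812, 0.1879, 0.3356, 0.2953]
Σpᵢ² = (729 + 784 + 2500 + 1936)/149² = 5949/22201
Gini = 1 - Σpᵢ² = 1 - 5949/22201 = 0.732

0.732


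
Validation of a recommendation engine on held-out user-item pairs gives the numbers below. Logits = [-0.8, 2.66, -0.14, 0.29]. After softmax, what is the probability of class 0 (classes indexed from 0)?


Exponentials: e^-0.8=0.4493, e^2.66=14.2963, e^-0.14=0.8694, e^0.29=1.3364
Sum = 16.9514
Softmax = [0.0265, 0.8434, 0.0513, 0.0788]
p[0] = 0.4493/16.9514 = 0.0265

0.0265


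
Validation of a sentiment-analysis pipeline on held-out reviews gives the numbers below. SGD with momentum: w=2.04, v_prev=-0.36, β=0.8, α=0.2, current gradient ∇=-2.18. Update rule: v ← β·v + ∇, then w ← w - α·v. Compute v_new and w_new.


v_new = 0.8·-0.36 - 2.18 = -0.288 - 2.18 = -2.468
w_new = 2.04 - 0.2·-2.468 = 2.04 + 0.4936 = 2.5336

v_new=-2.468, w_new=2.5336


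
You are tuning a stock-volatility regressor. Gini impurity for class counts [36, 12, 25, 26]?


Probabilities: [36/99, 12/99, 25/99, 26/99] ≈ [0.3636, 0.1212, 0.2525, 0.2626]
Σpᵢ² = (1296 + 144 + 625 + 676)/99² = 2741/9801
Gini = 1 - Σpᵢ² = 1 - 2741/9801 = 0.7203

0.7203


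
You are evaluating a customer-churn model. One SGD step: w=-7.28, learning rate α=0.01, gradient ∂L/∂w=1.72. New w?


w_new = w - α·∇
= -7.28 - 0.01·1.72
= -7.28 - 0.0172
= -7.2972

-7.2972


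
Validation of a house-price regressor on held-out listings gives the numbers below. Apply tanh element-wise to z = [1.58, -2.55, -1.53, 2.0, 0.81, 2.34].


tanh(1.58) = 0.9186
tanh(-2.55) = -0.9879
tanh(-1.53) = -0.9104
tanh(2.0) = 0.964
tanh(0.81) = 0.6696
tanh(2.34) = 0.9816
result = [0.9186, -0.9879, -0.9104, 0.964, 0.6696, 0.9816]

[0.9186, -0.9879, -0.9104, 0.964, 0.6696, 0.9816]


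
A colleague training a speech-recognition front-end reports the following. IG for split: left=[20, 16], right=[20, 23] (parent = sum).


Parent = [40, 39], H_parent = 0.9999
H_left = 0.9911 (n=36), H_right = 0.9965 (n=43)
H_children = (36/79)·0.9911 + (43/79)·0.9965 = 0.994
IG = 0.9999 - 0.994 = 0.0059

0.0059


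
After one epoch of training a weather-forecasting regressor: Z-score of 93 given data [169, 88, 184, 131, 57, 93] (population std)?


μ = 120.3333, σ = 45.3493
z = (93 - 120.3333)/45.3493 = -0.6027

-0.6027


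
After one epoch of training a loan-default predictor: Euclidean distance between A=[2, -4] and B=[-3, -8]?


d = √((2+ 3)² + (-4+ 8)²)
  = √(25 + 16)
  = √41 = 6.4031

6.4031


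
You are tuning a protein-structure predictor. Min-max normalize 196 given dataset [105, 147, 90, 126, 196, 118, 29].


min=29, max=196
(196-29)/(196-29) = 167/167 = 1.0

1.0


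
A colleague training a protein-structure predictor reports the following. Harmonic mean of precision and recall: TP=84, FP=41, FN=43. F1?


Precision = 84/125 = 0.672
Recall = 84/127 = 0.6614
F1 = 2·P·R/(P+R) = 2·TP/(2·TP+FP+FN) = 168/(168+41+43) = 168/252 = 0.6667

0.6667


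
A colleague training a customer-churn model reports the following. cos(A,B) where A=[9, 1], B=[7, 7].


A·B = 9·7 + 1·7 = 70
‖A‖ = √82 = 9.0554, ‖B‖ = √98 = 9.8995
cos = 70/(√82·√98) = 70/√8036 = 0.7809

0.7809


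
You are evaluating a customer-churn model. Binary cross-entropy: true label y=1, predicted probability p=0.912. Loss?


BCE = -[y·ln(p) + (1-y)·ln(1-p)]
= -1·ln(0.912) - 0
= -ln(0.912) = 0.0921

0.0921


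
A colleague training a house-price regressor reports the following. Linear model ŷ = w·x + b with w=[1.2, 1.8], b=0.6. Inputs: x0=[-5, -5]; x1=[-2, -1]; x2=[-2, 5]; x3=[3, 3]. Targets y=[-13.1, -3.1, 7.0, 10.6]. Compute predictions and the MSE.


ŷ0 = (1.2)·(-5) + (1.8)·(-5) + 0.6 = -14.4
ŷ1 = (1.2)·(-2) + (1.8)·(-1) + 0.6 = -3.6
ŷ2 = (1.2)·(-2) + (1.8)·(5) + 0.6 = 7.2
ŷ3 = (1.2)·(3) + (1.8)·(3) + 0.6 = 9.6
errors² = [1.69, 0.25, 0.04, 1.0]
MSE = 2.9800/4 = 0.745

0.745


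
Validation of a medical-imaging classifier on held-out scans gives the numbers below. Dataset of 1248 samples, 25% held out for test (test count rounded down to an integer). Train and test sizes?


Test = ⌊1248·25/100⌋ = 312
Train = 1248 - 312 = 936

Train: 936, Test: 312


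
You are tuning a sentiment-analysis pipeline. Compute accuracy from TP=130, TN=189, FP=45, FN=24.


Accuracy = (TP+TN)/(TP+TN+FP+FN)
= (130+189)/(388)
= 319/388 = 82.22%

82.22%


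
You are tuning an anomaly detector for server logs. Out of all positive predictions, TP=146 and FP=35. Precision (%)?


Precision = TP/(TP+FP)
= 146/(146+35)
= 146/181 = 80.66%

80.66%


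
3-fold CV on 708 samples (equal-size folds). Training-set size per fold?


Fold size = 708/3 = 236
Training per fold = 708 - 236 = 472

472


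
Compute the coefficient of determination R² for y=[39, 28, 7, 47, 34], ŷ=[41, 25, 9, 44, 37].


ȳ = 31
SS_res = Σ(y-ŷ)² = 35
SS_tot = Σ(y-ȳ)² = 914
R² = 1 - SS_res/SS_tot = 1 - 0.0383 = 0.9617

0.9617


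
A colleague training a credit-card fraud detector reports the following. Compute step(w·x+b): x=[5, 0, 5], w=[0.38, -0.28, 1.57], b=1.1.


z = (5)·(0.38) + (0)·(-0.28) + (5)·(1.57) + 1.1
  = 10.85
step(z) = 1 (z≥0)

1


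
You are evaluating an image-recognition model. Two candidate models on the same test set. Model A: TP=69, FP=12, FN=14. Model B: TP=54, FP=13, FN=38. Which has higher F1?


Model A: P=69/81=0.8519, R=69/83=0.8313, F1=2PR/(P+R)=2TP/(2TP+FP+FN)=138/164=0.8415
Model B: P=54/67=0.806, R=54/92=0.587, F1=2PR/(P+R)=2TP/(2TP+FP+FN)=108/159=0.6792
0.8415 > 0.6792 → Model A

Model A


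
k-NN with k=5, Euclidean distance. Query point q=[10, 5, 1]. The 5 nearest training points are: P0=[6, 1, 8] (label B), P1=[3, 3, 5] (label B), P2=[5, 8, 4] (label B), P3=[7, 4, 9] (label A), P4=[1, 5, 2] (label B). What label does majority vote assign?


d(q,P0) = 9.0  (label B)
d(q,P1) = 8.3066  (label B)
d(q,P2) = 6.5574  (label B)
d(q,P3) = 8.6023  (label A)
d(q,P4) = 9.0554  (label B)
Votes: A=1, B=4
Majority → B

B


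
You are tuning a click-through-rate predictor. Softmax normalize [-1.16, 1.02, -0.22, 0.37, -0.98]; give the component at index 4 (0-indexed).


Exponentials: e^-1.16=0.3135, e^1.02=2.7732, e^-0.22=0.8025, e^0.37=1.4477, e^-0.98=0.3753
Sum = 5.7122
Softmax = [0.0549, 0.4855, 0.1405, 0.2534, 0.0657]
p[4] = 0.3753/5.7122 = 0.0657

0.0657


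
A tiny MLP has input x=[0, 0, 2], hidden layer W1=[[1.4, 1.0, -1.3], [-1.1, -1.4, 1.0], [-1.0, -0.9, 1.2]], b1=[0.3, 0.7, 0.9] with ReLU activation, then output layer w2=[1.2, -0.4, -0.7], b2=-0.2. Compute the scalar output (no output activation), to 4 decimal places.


z1[0] = (1.4)·(0) + (1.0)·(0) + (-1.3)·(2) + 0.3 = -2.3
z1[1] = (-1.1)·(0) + (-1.4)·(0) + (1.0)·(2) + 0.7 = 2.7
z1[2] = (-1.0)·(0) + (-0.9)·(0) + (1.2)·(2) + 0.9 = 3.3
h = ReLU(z1) = [0.0, 2.7, 3.3]
output = (1.2)·(0.0) + (-0.4)·(2.7) + (-0.7)·(3.3) - 0.2 = -3.59

-3.59


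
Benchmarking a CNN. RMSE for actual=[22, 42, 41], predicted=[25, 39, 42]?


MSE = 19/3 = 6.3333
RMSE = √(19/3) = 2.5166

2.5166


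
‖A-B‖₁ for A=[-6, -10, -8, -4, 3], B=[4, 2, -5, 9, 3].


d = |-6-4| + |-10-2| + |-8+ 5| + |-4-9| + |3-3|
  = 10 + 12 + 3 + 13 + 0
  = 38

38


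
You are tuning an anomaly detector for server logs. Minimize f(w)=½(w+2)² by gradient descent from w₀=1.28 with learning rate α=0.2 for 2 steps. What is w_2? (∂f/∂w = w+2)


step 1: grad = 1.28+2 = 3.28; w = 1.28 - 0.2·(3.28) = 0.624
step 2: grad = 0.624+2 = 2.624; w = 0.624 - 0.2·(2.624) = 0.0992

0.0992


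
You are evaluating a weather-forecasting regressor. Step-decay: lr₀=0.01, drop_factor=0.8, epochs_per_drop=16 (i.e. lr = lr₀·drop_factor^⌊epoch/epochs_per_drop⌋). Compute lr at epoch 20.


n_drops = ⌊20/16⌋ = 1
lr = 0.01·0.8^1 = 0.01·0.8 = 0.008

0.008


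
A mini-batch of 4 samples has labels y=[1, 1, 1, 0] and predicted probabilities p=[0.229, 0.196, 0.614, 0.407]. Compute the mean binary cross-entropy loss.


L[0] = -ln(0.229) = 1.474
L[1] = -ln(0.196) = 1.6296
L[2] = -ln(0.614) = 0.4878
L[3] = -ln(1-0.407) = -ln(0.593) = 0.5226
mean = (1.474 + 1.6296 + 0.4878 + 0.5226)/4 = 1.0285

1.0285


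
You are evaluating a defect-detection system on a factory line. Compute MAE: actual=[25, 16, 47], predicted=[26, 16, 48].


Absolute errors: |25-26|=1, |16-16|=0, |47-48|=1
Sum = 2
MAE = 2/3 = 2/3

2/3


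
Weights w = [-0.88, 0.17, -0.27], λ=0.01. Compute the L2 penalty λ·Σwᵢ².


‖w‖₂² = (-0.88)² + (0.17)² + (-0.27)²
     = 0.7744 + 0.0289 + 0.0729
     = 0.8762
λ·‖w‖₂² = 0.01·0.8762 = 0.008762

0.008762


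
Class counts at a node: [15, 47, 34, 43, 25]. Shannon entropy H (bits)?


Probabilities: [15/164, 47/164, 34/164, 43/164, 25/164] ≈ [0.0915, 0.2866, 0.2073, 0.2622, 0.1524]
H = -((15/164)·log₂(15/164) + (47/164)·log₂(47/164) + (34/164)·log₂(34/164) + (43/164)·log₂(43/164) + (25/164)·log₂(25/164))
  = 2.223 bits

2.223 bits


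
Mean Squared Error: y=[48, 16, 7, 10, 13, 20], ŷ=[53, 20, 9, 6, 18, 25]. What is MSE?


Squared errors: (48-53)²=25, (16-20)²=16, (7-9)²=4, (10-6)²=16, (13-18)²=25, (20-25)²=25
Sum = 111
MSE = 111/6 = 37/2

37/2


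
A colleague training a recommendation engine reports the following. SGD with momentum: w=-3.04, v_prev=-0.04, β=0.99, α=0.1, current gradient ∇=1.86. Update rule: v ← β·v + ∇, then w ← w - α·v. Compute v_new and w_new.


v_new = 0.99·-0.04 + 1.86 = -0.0396 + 1.86 = 1.8204
w_new = -3.04 - 0.1·1.8204 = -3.04 - 0.18204 = -3.22204

v_new=1.8204, w_new=-3.22204
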